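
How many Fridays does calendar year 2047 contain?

January 1, 2047 is a Tuesday.
That's 365 days from start to end, counting both.
365 = 7 × 52 + 1, so there are 52 full weeks plus 1 extra day.
Each full week contributes one Friday: 52 so far.
The 1 extra day is Tuesday — none qualify.
Total: 52 + 0 = 52.

52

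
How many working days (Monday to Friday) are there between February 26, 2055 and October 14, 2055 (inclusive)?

165 weekdays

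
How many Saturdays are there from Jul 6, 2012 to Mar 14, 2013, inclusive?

Jul 6, 2012 is a Friday.
From Jul 6, 2012 to Mar 14, 2013 is 252 days inclusive.
252 = 7 × 36, so the span is exactly 36 full weeks.
Each full week contributes one Saturday: 36 so far.
Total: 36.

36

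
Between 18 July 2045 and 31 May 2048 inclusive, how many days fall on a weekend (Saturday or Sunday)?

18 July 2045 is a Tuesday.
That's 1049 days from start to end, counting both.
1049 = 7 × 149 + 6, so there are 149 full weeks plus 6 extra days.
Each full week contributes 2 weekend days (Sat, Sun): 149 × 2 = 298.
The 6 extra days are Tuesday, Wednesday, Thursday, Friday, Saturday, Sunday — 2 of them qualify.
Total: 298 + 2 = 300.

300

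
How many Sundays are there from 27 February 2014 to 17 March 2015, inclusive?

55

27 February 2014 is a Thursday.
The range spans 384 days (inclusive of both endpoints).
384 = 7 × 54 + 6, so there are 54 full weeks plus 6 extra days.
Each full week contributes one Sunday: 54 so far.
The 6 extra days are Thursday, Friday, Saturday, Sunday, Monday, Tuesday — 1 of them qualifies.
Total: 54 + 1 = 55.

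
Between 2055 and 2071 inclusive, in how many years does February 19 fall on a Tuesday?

3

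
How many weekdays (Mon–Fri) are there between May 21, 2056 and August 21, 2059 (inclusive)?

849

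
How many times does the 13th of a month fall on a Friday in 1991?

The 13th falls on a Friday when the month's 13th has weekday Fri.
Jan 13 is Sun; Feb 13 is Wed; Mar 13 is Wed; Apr 13 is Sat; May 13 is Mon; Jun 13 is Thu; Jul 13 is Sat; Aug 13 is Tue; Sep 13 is Fri ✓; Oct 13 is Sun; Nov 13 is Wed; Dec 13 is Fri ✓.
Friday the 13ths: Sep, Dec.

2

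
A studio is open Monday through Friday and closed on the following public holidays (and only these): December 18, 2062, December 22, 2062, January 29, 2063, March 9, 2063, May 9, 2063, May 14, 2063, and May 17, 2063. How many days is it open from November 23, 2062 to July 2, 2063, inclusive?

November 23, 2062 is a Thursday.
From November 23, 2062 to July 2, 2063 is 222 days inclusive.
222 = 7 × 31 + 5, so there are 31 full weeks plus 5 extra days.
Each full week contributes 5 weekdays (Mon–Fri): 31 × 5 = 155.
The 5 extra days are Thu, Fri, Sat, Sun, Mon — 3 of them qualify.
Total: 155 + 3 = 158.
Holidays: December 18, 2062 (Mon); December 22, 2062 (Fri); January 29, 2063 (Mon); March 9, 2063 (Fri); May 9, 2063 (Wed); May 14, 2063 (Mon); May 17, 2063 (Thu).
All 7 holidays fall on weekdays, so subtract 7.
Business days: 158 − 7 = 151.

151 business days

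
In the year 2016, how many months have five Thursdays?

4

A month has five Thursdays exactly when Thursday falls within its first (length − 28) days.
Jan: 31 days, starts Fri → 5 of Fri, Sat, Sun
Feb: 29 days, starts Mon → 5 of Mon
Mar: 31 days, starts Tue → 5 of Tue, Wed, Thu ✓
Apr: 30 days, starts Fri → 5 of Fri, Sat
May: 31 days, starts Sun → 5 of Sun, Mon, Tue
Jun: 30 days, starts Wed → 5 of Wed, Thu ✓
Jul: 31 days, starts Fri → 5 of Fri, Sat, Sun
Aug: 31 days, starts Mon → 5 of Mon, Tue, Wed
Sep: 30 days, starts Thu → 5 of Thu, Fri ✓
Oct: 31 days, starts Sat → 5 of Sat, Sun, Mon
Nov: 30 days, starts Tue → 5 of Tue, Wed
Dec: 31 days, starts Thu → 5 of Thu, Fri, Sat ✓
Months with five Thursdays: Mar, Jun, Sep, Dec.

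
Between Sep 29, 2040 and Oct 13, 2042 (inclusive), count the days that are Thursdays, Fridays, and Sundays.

319

Sep 29, 2040 is a Saturday.
From Sep 29, 2040 to Oct 13, 2042 is 745 days inclusive.
745 = 7 × 106 + 3, so there are 106 full weeks plus 3 extra days.
Each full week contributes 3 days from the set (Thu, Fri, Sun): 106 × 3 = 318.
The 3 extra days are Saturday, Sunday, Monday — 1 of them qualifies.
Total: 318 + 1 = 319.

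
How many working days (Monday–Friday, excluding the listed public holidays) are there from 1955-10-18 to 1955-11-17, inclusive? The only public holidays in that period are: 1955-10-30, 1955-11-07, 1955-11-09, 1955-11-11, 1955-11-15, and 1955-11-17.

1955-10-18 is a Tuesday.
The range spans 31 days (inclusive of both endpoints).
31 = 7 × 4 + 3, so there are 4 full weeks plus 3 extra days.
Each full week contributes 5 weekdays (Mon–Fri): 4 × 5 = 20.
The 3 extra days are Tue, Wed, Thu — 3 of them qualify.
Total: 20 + 3 = 23.
Holidays: 1955-10-30 (Sun); 1955-11-07 (Mon); 1955-11-09 (Wed); 1955-11-11 (Fri); 1955-11-15 (Tue); 1955-11-17 (Thu).
5 of the 6 holidays fall on weekdays; the rest are weekends and were already excluded.
Business days: 23 − 5 = 18.

18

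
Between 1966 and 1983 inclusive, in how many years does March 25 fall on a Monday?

Day of week of March 25 in each year:
1966: Fri, 1967: Sat, 1968: Mon ✓, 1969: Tue, 1970: Wed, 1971: Thu, 1972: Sat, 1973: Sun, 1974: Mon ✓, 1975: Tue, 1976: Thu, 1977: Fri, 1978: Sat, 1979: Sun, 1980: Tue, 1981: Wed, 1982: Thu, 1983: Fri
Mondays: 1968, 1974.

2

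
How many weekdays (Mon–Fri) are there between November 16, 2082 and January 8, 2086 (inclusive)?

November 16, 2082 is a Monday.
The range spans 1150 days (inclusive of both endpoints).
1150 = 7 × 164 + 2, so there are 164 full weeks plus 2 extra days.
Each full week contributes 5 weekdays (Mon–Fri): 164 × 5 = 820.
The 2 extra days are Monday, Tuesday — 2 of them qualify.
Total: 820 + 2 = 822.

822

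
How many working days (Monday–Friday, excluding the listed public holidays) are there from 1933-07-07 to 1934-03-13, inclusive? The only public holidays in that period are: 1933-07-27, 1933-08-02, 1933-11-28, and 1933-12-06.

174

1933-07-07 is a Friday.
The range spans 250 days (inclusive of both endpoints).
250 = 7 × 35 + 5, so there are 35 full weeks plus 5 extra days.
Each full week contributes 5 weekdays (Mon–Fri): 35 × 5 = 175.
The 5 extra days are Friday, Saturday, Sunday, Monday, Tuesday — 3 of them qualify.
Total: 175 + 3 = 178.
Holidays: 1933-07-27 (Thu); 1933-08-02 (Wed); 1933-11-28 (Tue); 1933-12-06 (Wed).
All 4 holidays fall on weekdays, so subtract 4.
Business days: 178 − 4 = 174.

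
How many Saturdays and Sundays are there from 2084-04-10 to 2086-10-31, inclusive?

2084-04-10 is a Monday.
From 2084-04-10 to 2086-10-31 is 935 days inclusive.
935 = 7 × 133 + 4, so there are 133 full weeks plus 4 extra days.
Each full week contributes 2 weekend days (Sat, Sun): 133 × 2 = 266.
The 4 extra days are Monday, Tuesday, Wednesday, Thursday — none qualify.
Total: 266 + 0 = 266.

266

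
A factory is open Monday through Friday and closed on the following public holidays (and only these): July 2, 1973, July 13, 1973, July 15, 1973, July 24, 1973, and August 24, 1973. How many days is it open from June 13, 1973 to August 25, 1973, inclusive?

49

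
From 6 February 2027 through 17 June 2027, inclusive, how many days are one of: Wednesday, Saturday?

38

6 February 2027 is a Saturday.
That's 132 days from start to end, counting both.
132 = 7 × 18 + 6, so there are 18 full weeks plus 6 extra days.
Each full week contributes 2 days from the set (Wed, Sat): 18 × 2 = 36.
The 6 extra days are Sat, Sun, Mon, Tue, Wed, Thu — 2 of them qualify.
Total: 36 + 2 = 38.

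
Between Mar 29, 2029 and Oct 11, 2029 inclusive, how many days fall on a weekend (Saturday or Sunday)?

56

Mar 29, 2029 is a Thursday.
That's 197 days from start to end, counting both.
197 = 7 × 28 + 1, so there are 28 full weeks plus 1 extra day.
Each full week contributes 2 weekend days (Sat, Sun): 28 × 2 = 56.
The 1 extra day is Thu — none qualify.
Total: 56 + 0 = 56.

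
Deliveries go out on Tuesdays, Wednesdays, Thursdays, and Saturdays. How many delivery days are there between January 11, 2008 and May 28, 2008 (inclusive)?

79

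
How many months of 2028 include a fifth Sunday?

5

A month has five Sundays exactly when Sunday falls within its first (length − 28) days.
Jan: 31 days, starts Sat → 5 of Sat, Sun, Mon ✓
Feb: 29 days, starts Tue → 5 of Tue
Mar: 31 days, starts Wed → 5 of Wed, Thu, Fri
Apr: 30 days, starts Sat → 5 of Sat, Sun ✓
May: 31 days, starts Mon → 5 of Mon, Tue, Wed
Jun: 30 days, starts Thu → 5 of Thu, Fri
Jul: 31 days, starts Sat → 5 of Sat, Sun, Mon ✓
Aug: 31 days, starts Tue → 5 of Tue, Wed, Thu
Sep: 30 days, starts Fri → 5 of Fri, Sat
Oct: 31 days, starts Sun → 5 of Sun, Mon, Tue ✓
Nov: 30 days, starts Wed → 5 of Wed, Thu
Dec: 31 days, starts Fri → 5 of Fri, Sat, Sun ✓
Months with five Sundays: Jan, Apr, Jul, Oct, Dec.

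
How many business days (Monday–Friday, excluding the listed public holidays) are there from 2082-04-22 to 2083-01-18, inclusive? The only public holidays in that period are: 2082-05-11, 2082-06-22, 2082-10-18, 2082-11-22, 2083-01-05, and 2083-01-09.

2082-04-22 is a Wednesday.
From 2082-04-22 to 2083-01-18 is 272 days inclusive.
272 = 7 × 38 + 6, so there are 38 full weeks plus 6 extra days.
Each full week contributes 5 weekdays (Mon–Fri): 38 × 5 = 190.
The 6 extra days are Wednesday, Thursday, Friday, Saturday, Sunday, Monday — 4 of them qualify.
Total: 190 + 4 = 194.
Holidays: 2082-05-11 (Mon); 2082-06-22 (Mon); 2082-10-18 (Sun); 2082-11-22 (Sun); 2083-01-05 (Tue); 2083-01-09 (Sat).
3 of the 6 holidays fall on weekdays; the rest are weekends and were already excluded.
Business days: 194 − 3 = 191.

191 business days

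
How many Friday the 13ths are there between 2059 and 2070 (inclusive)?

20

Friday-the-13ths by year:
2059: Jun
2060: Feb, Aug
2061: May
2062: Jan, Oct
2063: Apr, Jul
2064: Jun
2065: Feb, Mar, Nov
2066: Aug
2067: May
2068: Jan, Apr, Jul
2069: Sep, Dec
2070: Jun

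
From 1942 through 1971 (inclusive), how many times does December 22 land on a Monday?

Day of week of December 22 in each year:
1942: Tue, 1943: Wed, 1944: Fri, 1945: Sat, 1946: Sun, 1947: Mon ✓, 1948: Wed, 1949: Thu, 1950: Fri, 1951: Sat, 1952: Mon ✓, 1953: Tue, 1954: Wed, 1955: Thu, 1956: Sat, 1957: Sun, 1958: Mon ✓, 1959: Tue, 1960: Thu, 1961: Fri, 1962: Sat, 1963: Sun, 1964: Tue, 1965: Wed, 1966: Thu, 1967: Fri, 1968: Sun, 1969: Mon ✓, 1970: Tue, 1971: Wed
Mondays: 1947, 1952, 1958, 1969.

4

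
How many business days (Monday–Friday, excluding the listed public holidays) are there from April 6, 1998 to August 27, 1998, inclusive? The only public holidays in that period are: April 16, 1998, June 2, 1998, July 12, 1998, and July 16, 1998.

101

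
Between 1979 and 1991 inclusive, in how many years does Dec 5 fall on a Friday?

Day of week of December 5 in each year:
1979: Wed, 1980: Fri ✓, 1981: Sat, 1982: Sun, 1983: Mon, 1984: Wed, 1985: Thu, 1986: Fri ✓, 1987: Sat, 1988: Mon, 1989: Tue, 1990: Wed, 1991: Thu
Fridays: 1980, 1986.

2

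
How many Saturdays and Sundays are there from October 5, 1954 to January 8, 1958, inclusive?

340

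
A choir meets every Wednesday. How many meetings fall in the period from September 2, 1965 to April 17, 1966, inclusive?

September 2, 1965 is a Thursday.
From September 2, 1965 to April 17, 1966 is 228 days inclusive.
228 = 7 × 32 + 4, so there are 32 full weeks plus 4 extra days.
Each full week contributes one Wednesday: 32 so far.
The 4 extra days are Thursday, Friday, Saturday, Sunday — none qualify.
Total: 32 + 0 = 32.

32 Wednesdays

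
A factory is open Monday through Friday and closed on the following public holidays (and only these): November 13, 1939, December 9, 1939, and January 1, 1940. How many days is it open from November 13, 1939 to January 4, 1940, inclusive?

November 13, 1939 is a Monday.
From November 13, 1939 to January 4, 1940 is 53 days inclusive.
53 = 7 × 7 + 4, so there are 7 full weeks plus 4 extra days.
Each full week contributes 5 weekdays (Mon–Fri): 7 × 5 = 35.
The 4 extra days are Monday, Tuesday, Wednesday, Thursday — 4 of them qualify.
Total: 35 + 4 = 39.
Holidays: November 13, 1939 (Mon); December 9, 1939 (Sat); January 1, 1940 (Mon).
2 of the 3 holidays fall on weekdays; the rest are weekends and were already excluded.
Business days: 39 − 2 = 37.

37 working days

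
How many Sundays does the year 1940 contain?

January 1, 1940 is a Monday.
From January 1, 1940 to December 31, 1940 is 366 days inclusive.
366 = 7 × 52 + 2, so there are 52 full weeks plus 2 extra days.
Each full week contributes one Sunday: 52 so far.
The 2 extra days are Monday, Tuesday — none qualify.
Total: 52 + 0 = 52.

52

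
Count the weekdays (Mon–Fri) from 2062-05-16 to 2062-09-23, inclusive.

94

2062-05-16 is a Tuesday.
That's 131 days from start to end, counting both.
131 = 7 × 18 + 5, so there are 18 full weeks plus 5 extra days.
Each full week contributes 5 weekdays (Mon–Fri): 18 × 5 = 90.
The 5 extra days are Tuesday, Wednesday, Thursday, Friday, Saturday — 4 of them qualify.
Total: 90 + 4 = 94.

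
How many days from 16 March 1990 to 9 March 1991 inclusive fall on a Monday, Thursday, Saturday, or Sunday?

205

16 March 1990 is a Friday.
From 16 March 1990 to 9 March 1991 is 359 days inclusive.
359 = 7 × 51 + 2, so there are 51 full weeks plus 2 extra days.
Each full week contributes 4 days from the set (Mon, Thu, Sat, Sun): 51 × 4 = 204.
The 2 extra days are Friday, Saturday — 1 of them qualifies.
Total: 204 + 1 = 205.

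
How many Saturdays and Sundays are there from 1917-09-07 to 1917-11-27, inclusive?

1917-09-07 is a Friday.
The range spans 82 days (inclusive of both endpoints).
82 = 7 × 11 + 5, so there are 11 full weeks plus 5 extra days.
Each full week contributes 2 weekend days (Sat, Sun): 11 × 2 = 22.
The 5 extra days are Fri, Sat, Sun, Mon, Tue — 2 of them qualify.
Total: 22 + 2 = 24.

24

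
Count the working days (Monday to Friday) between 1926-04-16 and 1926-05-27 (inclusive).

30

1926-04-16 is a Friday.
That's 42 days from start to end, counting both.
42 = 7 × 6, so the span is exactly 6 full weeks.
Each full week contributes 5 weekdays (Mon–Fri): 6 × 5 = 30.
Total: 30.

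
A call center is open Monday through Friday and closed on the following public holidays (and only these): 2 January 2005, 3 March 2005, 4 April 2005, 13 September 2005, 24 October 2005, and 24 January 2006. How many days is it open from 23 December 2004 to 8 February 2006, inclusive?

290

23 December 2004 is a Thursday.
The range spans 413 days (inclusive of both endpoints).
413 = 7 × 59, so the span is exactly 59 full weeks.
Each full week contributes 5 weekdays (Mon–Fri): 59 × 5 = 295.
Holidays: 2 January 2005 (Sun); 3 March 2005 (Thu); 4 April 2005 (Mon); 13 September 2005 (Tue); 24 October 2005 (Mon); 24 January 2006 (Tue).
5 of the 6 holidays fall on weekdays; the rest are weekends and were already excluded.
Business days: 295 − 5 = 290.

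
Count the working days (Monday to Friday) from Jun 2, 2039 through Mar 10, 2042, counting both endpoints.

723

Jun 2, 2039 is a Thursday.
The range spans 1013 days (inclusive of both endpoints).
1013 = 7 × 144 + 5, so there are 144 full weeks plus 5 extra days.
Each full week contributes 5 weekdays (Mon–Fri): 144 × 5 = 720.
The 5 extra days are Thursday, Friday, Saturday, Sunday, Monday — 3 of them qualify.
Total: 720 + 3 = 723.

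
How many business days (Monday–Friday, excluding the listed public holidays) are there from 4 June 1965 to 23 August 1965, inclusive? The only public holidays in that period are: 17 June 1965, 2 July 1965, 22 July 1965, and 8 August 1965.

54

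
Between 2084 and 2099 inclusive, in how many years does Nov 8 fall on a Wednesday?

Day of week of November 8 in each year:
2084: Wed ✓, 2085: Thu, 2086: Fri, 2087: Sat, 2088: Mon, 2089: Tue, 2090: Wed ✓, 2091: Thu, 2092: Sat, 2093: Sun, 2094: Mon, 2095: Tue, 2096: Thu, 2097: Fri, 2098: Sat, 2099: Sun
Wednesdays: 2084, 2090.

2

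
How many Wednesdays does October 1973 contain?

5

1973-10-01 is a Monday.
The range spans 31 days (inclusive of both endpoints).
31 = 7 × 4 + 3, so there are 4 full weeks plus 3 extra days.
Each full week contributes one Wednesday: 4 so far.
The 3 extra days are Monday, Tuesday, Wednesday — 1 of them qualifies.
Total: 4 + 1 = 5.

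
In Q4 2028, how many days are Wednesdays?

13

October 1, 2028 is a Sunday.
The range spans 92 days (inclusive of both endpoints).
92 = 7 × 13 + 1, so there are 13 full weeks plus 1 extra day.
Each full week contributes one Wednesday: 13 so far.
The 1 extra day is Sun — none qualify.
Total: 13 + 0 = 13.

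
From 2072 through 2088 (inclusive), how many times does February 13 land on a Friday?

Day of week of February 13 in each year:
2072: Sat, 2073: Mon, 2074: Tue, 2075: Wed, 2076: Thu, 2077: Sat, 2078: Sun, 2079: Mon, 2080: Tue, 2081: Thu, 2082: Fri ✓, 2083: Sat, 2084: Sun, 2085: Tue, 2086: Wed, 2087: Thu, 2088: Fri ✓
Fridays: 2082, 2088.

2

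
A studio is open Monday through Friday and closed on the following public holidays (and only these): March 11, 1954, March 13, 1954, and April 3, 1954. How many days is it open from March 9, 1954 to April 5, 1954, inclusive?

March 9, 1954 is a Tuesday.
The range spans 28 days (inclusive of both endpoints).
28 = 7 × 4, so the span is exactly 4 full weeks.
Each full week contributes 5 weekdays (Mon–Fri): 4 × 5 = 20.
Total: 20.
Holidays: March 11, 1954 (Thu); March 13, 1954 (Sat); April 3, 1954 (Sat).
1 of the 3 holidays fall on weekdays; the rest are weekends and were already excluded.
Business days: 20 − 1 = 19.

19 business days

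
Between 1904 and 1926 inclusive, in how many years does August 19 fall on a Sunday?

Day of week of August 19 in each year:
1904: Fri, 1905: Sat, 1906: Sun ✓, 1907: Mon, 1908: Wed, 1909: Thu, 1910: Fri, 1911: Sat, 1912: Mon, 1913: Tue, 1914: Wed, 1915: Thu, 1916: Sat, 1917: Sun ✓, 1918: Mon, 1919: Tue, 1920: Thu, 1921: Fri, 1922: Sat, 1923: Sun ✓, 1924: Tue, 1925: Wed, 1926: Thu
Sundays: 1906, 1917, 1923.

3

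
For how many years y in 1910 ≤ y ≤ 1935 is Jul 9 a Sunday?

Day of week of July 9 in each year:
1910: Sat, 1911: Sun ✓, 1912: Tue, 1913: Wed, 1914: Thu, 1915: Fri, 1916: Sun ✓, 1917: Mon, 1918: Tue, 1919: Wed, 1920: Fri, 1921: Sat, 1922: Sun ✓, 1923: Mon, 1924: Wed, 1925: Thu, 1926: Fri, 1927: Sat, 1928: Mon, 1929: Tue, 1930: Wed, 1931: Thu, 1932: Sat, 1933: Sun ✓, 1934: Mon, 1935: Tue
Sundays: 1911, 1916, 1922, 1933.

4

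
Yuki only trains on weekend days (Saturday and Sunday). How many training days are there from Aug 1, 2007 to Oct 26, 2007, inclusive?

24

Aug 1, 2007 is a Wednesday.
That's 87 days from start to end, counting both.
87 = 7 × 12 + 3, so there are 12 full weeks plus 3 extra days.
Each full week contributes 2 weekend days (Sat, Sun): 12 × 2 = 24.
The 3 extra days are Wednesday, Thursday, Friday — none qualify.
Total: 24 + 0 = 24.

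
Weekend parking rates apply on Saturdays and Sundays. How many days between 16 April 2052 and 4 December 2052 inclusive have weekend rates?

66

16 April 2052 is a Tuesday.
The range spans 233 days (inclusive of both endpoints).
233 = 7 × 33 + 2, so there are 33 full weeks plus 2 extra days.
Each full week contributes 2 weekend days (Sat, Sun): 33 × 2 = 66.
The 2 extra days are Tuesday, Wednesday — none qualify.
Total: 66 + 0 = 66.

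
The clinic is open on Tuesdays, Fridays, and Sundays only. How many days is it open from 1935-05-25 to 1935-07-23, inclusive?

26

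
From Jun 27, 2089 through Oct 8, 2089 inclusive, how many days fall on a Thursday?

Jun 27, 2089 is a Monday.
The range spans 104 days (inclusive of both endpoints).
104 = 7 × 14 + 6, so there are 14 full weeks plus 6 extra days.
Each full week contributes one Thursday: 14 so far.
The 6 extra days are Mon, Tue, Wed, Thu, Fri, Sat — 1 of them qualifies.
Total: 14 + 1 = 15.

15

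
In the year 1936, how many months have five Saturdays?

4

A month has five Saturdays exactly when Saturday falls within its first (length − 28) days.
Jan: 31 days, starts Wed → 5 of Wed, Thu, Fri
Feb: 29 days, starts Sat → 5 of Sat ✓
Mar: 31 days, starts Sun → 5 of Sun, Mon, Tue
Apr: 30 days, starts Wed → 5 of Wed, Thu
May: 31 days, starts Fri → 5 of Fri, Sat, Sun ✓
Jun: 30 days, starts Mon → 5 of Mon, Tue
Jul: 31 days, starts Wed → 5 of Wed, Thu, Fri
Aug: 31 days, starts Sat → 5 of Sat, Sun, Mon ✓
Sep: 30 days, starts Tue → 5 of Tue, Wed
Oct: 31 days, starts Thu → 5 of Thu, Fri, Sat ✓
Nov: 30 days, starts Sun → 5 of Sun, Mon
Dec: 31 days, starts Tue → 5 of Tue, Wed, Thu
Months with five Saturdays: Feb, May, Aug, Oct.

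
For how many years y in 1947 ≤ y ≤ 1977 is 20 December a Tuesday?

5

Day of week of December 20 in each year:
1947: Sat, 1948: Mon, 1949: Tue ✓, 1950: Wed, 1951: Thu, 1952: Sat, 1953: Sun, 1954: Mon, 1955: Tue ✓, 1956: Thu, 1957: Fri, 1958: Sat, 1959: Sun, 1960: Tue ✓, 1961: Wed, 1962: Thu, 1963: Fri, 1964: Sun, 1965: Mon, 1966: Tue ✓, 1967: Wed, 1968: Fri, 1969: Sat, 1970: Sun, 1971: Mon, 1972: Wed, 1973: Thu, 1974: Fri, 1975: Sat, 1976: Mon, 1977: Tue ✓
Tuesdays: 1949, 1955, 1960, 1966, 1977.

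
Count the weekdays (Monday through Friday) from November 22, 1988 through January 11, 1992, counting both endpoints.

819 weekdays

November 22, 1988 is a Tuesday.
From November 22, 1988 to January 11, 1992 is 1146 days inclusive.
1146 = 7 × 163 + 5, so there are 163 full weeks plus 5 extra days.
Each full week contributes 5 weekdays (Mon–Fri): 163 × 5 = 815.
The 5 extra days are Tuesday, Wednesday, Thursday, Friday, Saturday — 4 of them qualify.
Total: 815 + 4 = 819.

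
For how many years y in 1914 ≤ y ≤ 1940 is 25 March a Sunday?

4

Day of week of March 25 in each year:
1914: Wed, 1915: Thu, 1916: Sat, 1917: Sun ✓, 1918: Mon, 1919: Tue, 1920: Thu, 1921: Fri, 1922: Sat, 1923: Sun ✓, 1924: Tue, 1925: Wed, 1926: Thu, 1927: Fri, 1928: Sun ✓, 1929: Mon, 1930: Tue, 1931: Wed, 1932: Fri, 1933: Sat, 1934: Sun ✓, 1935: Mon, 1936: Wed, 1937: Thu, 1938: Fri, 1939: Sat, 1940: Mon
Sundays: 1917, 1923, 1928, 1934.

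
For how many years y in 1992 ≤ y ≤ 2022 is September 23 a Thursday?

Day of week of September 23 in each year:
1992: Wed, 1993: Thu ✓, 1994: Fri, 1995: Sat, 1996: Mon, 1997: Tue, 1998: Wed, 1999: Thu ✓, 2000: Sat, 2001: Sun, 2002: Mon, 2003: Tue, 2004: Thu ✓, 2005: Fri, 2006: Sat, 2007: Sun, 2008: Tue, 2009: Wed, 2010: Thu ✓, 2011: Fri, 2012: Sun, 2013: Mon, 2014: Tue, 2015: Wed, 2016: Fri, 2017: Sat, 2018: Sun, 2019: Mon, 2020: Wed, 2021: Thu ✓, 2022: Fri
Thursdays: 1993, 1999, 2004, 2010, 2021.

5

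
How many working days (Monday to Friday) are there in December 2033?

22 weekdays

2033-12-01 is a Thursday.
That's 31 days from start to end, counting both.
31 = 7 × 4 + 3, so there are 4 full weeks plus 3 extra days.
Each full week contributes 5 weekdays (Mon–Fri): 4 × 5 = 20.
The 3 extra days are Thursday, Friday, Saturday — 2 of them qualify.
Total: 20 + 2 = 22.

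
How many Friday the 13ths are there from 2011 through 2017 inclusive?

Friday-the-13ths by year:
2011: May
2012: Jan, Apr, Jul
2013: Sep, Dec
2014: Jun
2015: Feb, Mar, Nov
2016: May
2017: Jan, Oct

13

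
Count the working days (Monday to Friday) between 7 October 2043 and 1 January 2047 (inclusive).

845

7 October 2043 is a Wednesday.
That's 1183 days from start to end, counting both.
1183 = 7 × 169, so the span is exactly 169 full weeks.
Each full week contributes 5 weekdays (Mon–Fri): 169 × 5 = 845.
Total: 845.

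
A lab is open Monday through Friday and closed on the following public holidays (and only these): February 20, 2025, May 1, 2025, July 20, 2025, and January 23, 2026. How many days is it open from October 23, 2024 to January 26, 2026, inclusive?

326 business days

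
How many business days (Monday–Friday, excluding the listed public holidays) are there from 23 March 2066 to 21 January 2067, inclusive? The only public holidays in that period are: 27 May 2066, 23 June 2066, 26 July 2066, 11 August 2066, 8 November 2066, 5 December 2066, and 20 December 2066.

213 business days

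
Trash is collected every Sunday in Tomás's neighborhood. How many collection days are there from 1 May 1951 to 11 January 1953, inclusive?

89

1 May 1951 is a Tuesday.
The range spans 622 days (inclusive of both endpoints).
622 = 7 × 88 + 6, so there are 88 full weeks plus 6 extra days.
Each full week contributes one Sunday: 88 so far.
The 6 extra days are Tue, Wed, Thu, Fri, Sat, Sun — 1 of them qualifies.
Total: 88 + 1 = 89.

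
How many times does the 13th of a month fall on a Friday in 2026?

The 13th falls on a Friday when the month's 13th has weekday Fri.
Jan 13 is Tue; Feb 13 is Fri ✓; Mar 13 is Fri ✓; Apr 13 is Mon; May 13 is Wed; Jun 13 is Sat; Jul 13 is Mon; Aug 13 is Thu; Sep 13 is Sun; Oct 13 is Tue; Nov 13 is Fri ✓; Dec 13 is Sun.
Friday the 13ths: Feb, Mar, Nov.

3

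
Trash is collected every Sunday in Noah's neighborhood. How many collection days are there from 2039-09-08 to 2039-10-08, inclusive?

4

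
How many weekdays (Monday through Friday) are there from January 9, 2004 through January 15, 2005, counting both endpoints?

266 weekdays

January 9, 2004 is a Friday.
From January 9, 2004 to January 15, 2005 is 373 days inclusive.
373 = 7 × 53 + 2, so there are 53 full weeks plus 2 extra days.
Each full week contributes 5 weekdays (Mon–Fri): 53 × 5 = 265.
The 2 extra days are Friday, Saturday — 1 of them qualifies.
Total: 265 + 1 = 266.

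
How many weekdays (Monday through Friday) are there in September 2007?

20

September 1, 2007 is a Saturday.
That's 30 days from start to end, counting both.
30 = 7 × 4 + 2, so there are 4 full weeks plus 2 extra days.
Each full week contributes 5 weekdays (Mon–Fri): 4 × 5 = 20.
The 2 extra days are Saturday, Sunday — none qualify.
Total: 20 + 0 = 20.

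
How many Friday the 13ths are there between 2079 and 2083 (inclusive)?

Friday-the-13ths by year:
2079: Jan, Oct
2080: Sep, Dec
2081: Jun
2082: Feb, Mar, Nov
2083: Aug

9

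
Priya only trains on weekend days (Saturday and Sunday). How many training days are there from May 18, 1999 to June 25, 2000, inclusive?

116

May 18, 1999 is a Tuesday.
From May 18, 1999 to June 25, 2000 is 405 days inclusive.
405 = 7 × 57 + 6, so there are 57 full weeks plus 6 extra days.
Each full week contributes 2 weekend days (Sat, Sun): 57 × 2 = 114.
The 6 extra days are Tuesday, Wednesday, Thursday, Friday, Saturday, Sunday — 2 of them qualify.
Total: 114 + 2 = 116.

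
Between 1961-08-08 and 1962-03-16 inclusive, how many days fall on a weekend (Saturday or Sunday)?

1961-08-08 is a Tuesday.
The range spans 221 days (inclusive of both endpoints).
221 = 7 × 31 + 4, so there are 31 full weeks plus 4 extra days.
Each full week contributes 2 weekend days (Sat, Sun): 31 × 2 = 62.
The 4 extra days are Tuesday, Wednesday, Thursday, Friday — none qualify.
Total: 62 + 0 = 62.

62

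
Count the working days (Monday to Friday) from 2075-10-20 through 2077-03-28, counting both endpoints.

375

2075-10-20 is a Sunday.
The range spans 526 days (inclusive of both endpoints).
526 = 7 × 75 + 1, so there are 75 full weeks plus 1 extra day.
Each full week contributes 5 weekdays (Mon–Fri): 75 × 5 = 375.
The 1 extra day is Sunday — none qualify.
Total: 375 + 0 = 375.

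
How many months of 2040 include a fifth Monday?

A month has five Mondays exactly when Monday falls within its first (length − 28) days.
Jan: 31 days, starts Sun → 5 of Sun, Mon, Tue ✓
Feb: 29 days, starts Wed → 5 of Wed
Mar: 31 days, starts Thu → 5 of Thu, Fri, Sat
Apr: 30 days, starts Sun → 5 of Sun, Mon ✓
May: 31 days, starts Tue → 5 of Tue, Wed, Thu
Jun: 30 days, starts Fri → 5 of Fri, Sat
Jul: 31 days, starts Sun → 5 of Sun, Mon, Tue ✓
Aug: 31 days, starts Wed → 5 of Wed, Thu, Fri
Sep: 30 days, starts Sat → 5 of Sat, Sun
Oct: 31 days, starts Mon → 5 of Mon, Tue, Wed ✓
Nov: 30 days, starts Thu → 5 of Thu, Fri
Dec: 31 days, starts Sat → 5 of Sat, Sun, Mon ✓
Months with five Mondays: Jan, Apr, Jul, Oct, Dec.

5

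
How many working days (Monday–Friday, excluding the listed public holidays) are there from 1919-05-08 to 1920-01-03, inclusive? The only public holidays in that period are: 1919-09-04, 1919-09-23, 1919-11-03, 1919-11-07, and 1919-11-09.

168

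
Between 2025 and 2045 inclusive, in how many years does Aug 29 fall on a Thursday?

2

Day of week of August 29 in each year:
2025: Fri, 2026: Sat, 2027: Sun, 2028: Tue, 2029: Wed, 2030: Thu ✓, 2031: Fri, 2032: Sun, 2033: Mon, 2034: Tue, 2035: Wed, 2036: Fri, 2037: Sat, 2038: Sun, 2039: Mon, 2040: Wed, 2041: Thu ✓, 2042: Fri, 2043: Sat, 2044: Mon, 2045: Tue
Thursdays: 2030, 2041.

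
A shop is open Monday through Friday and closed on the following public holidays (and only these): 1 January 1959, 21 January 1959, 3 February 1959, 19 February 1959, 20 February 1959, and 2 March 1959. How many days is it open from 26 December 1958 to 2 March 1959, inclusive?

26 December 1958 is a Friday.
That's 67 days from start to end, counting both.
67 = 7 × 9 + 4, so there are 9 full weeks plus 4 extra days.
Each full week contributes 5 weekdays (Mon–Fri): 9 × 5 = 45.
The 4 extra days are Fri, Sat, Sun, Mon — 2 of them qualify.
Total: 45 + 2 = 47.
Holidays: 1 January 1959 (Thu); 21 January 1959 (Wed); 3 February 1959 (Tue); 19 February 1959 (Thu); 20 February 1959 (Fri); 2 March 1959 (Mon).
All 6 holidays fall on weekdays, so subtract 6.
Business days: 47 − 6 = 41.

41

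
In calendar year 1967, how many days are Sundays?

January 1, 1967 is a Sunday.
The range spans 365 days (inclusive of both endpoints).
365 = 7 × 52 + 1, so there are 52 full weeks plus 1 extra day.
Each full week contributes one Sunday: 52 so far.
The 1 extra day is Sunday — 1 of them qualifies.
Total: 52 + 1 = 53.

53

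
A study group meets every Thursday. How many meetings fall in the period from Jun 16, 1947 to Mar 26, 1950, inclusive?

145

Jun 16, 1947 is a Monday.
The range spans 1015 days (inclusive of both endpoints).
1015 = 7 × 145, so the span is exactly 145 full weeks.
Each full week contributes one Thursday: 145 so far.
Total: 145.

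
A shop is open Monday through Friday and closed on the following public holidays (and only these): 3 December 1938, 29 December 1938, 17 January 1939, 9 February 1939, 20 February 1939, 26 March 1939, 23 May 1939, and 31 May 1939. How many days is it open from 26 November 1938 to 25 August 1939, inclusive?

26 November 1938 is a Saturday.
The range spans 273 days (inclusive of both endpoints).
273 = 7 × 39, so the span is exactly 39 full weeks.
Each full week contributes 5 weekdays (Mon–Fri): 39 × 5 = 195.
Total: 195.
Holidays: 3 December 1938 (Sat); 29 December 1938 (Thu); 17 January 1939 (Tue); 9 February 1939 (Thu); 20 February 1939 (Mon); 26 March 1939 (Sun); 23 May 1939 (Tue); 31 May 1939 (Wed).
6 of the 8 holidays fall on weekdays; the rest are weekends and were already excluded.
Business days: 195 − 6 = 189.

189 working days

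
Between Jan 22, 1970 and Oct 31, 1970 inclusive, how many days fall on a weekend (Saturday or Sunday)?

81

Jan 22, 1970 is a Thursday.
The range spans 283 days (inclusive of both endpoints).
283 = 7 × 40 + 3, so there are 40 full weeks plus 3 extra days.
Each full week contributes 2 weekend days (Sat, Sun): 40 × 2 = 80.
The 3 extra days are Thu, Fri, Sat — 1 of them qualifies.
Total: 80 + 1 = 81.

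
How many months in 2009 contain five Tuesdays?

4

A month has five Tuesdays exactly when Tuesday falls within its first (length − 28) days.
Jan: 31 days, starts Thu → 5 of Thu, Fri, Sat
Feb: 28 days, starts Sun → 5 of (none)
Mar: 31 days, starts Sun → 5 of Sun, Mon, Tue ✓
Apr: 30 days, starts Wed → 5 of Wed, Thu
May: 31 days, starts Fri → 5 of Fri, Sat, Sun
Jun: 30 days, starts Mon → 5 of Mon, Tue ✓
Jul: 31 days, starts Wed → 5 of Wed, Thu, Fri
Aug: 31 days, starts Sat → 5 of Sat, Sun, Mon
Sep: 30 days, starts Tue → 5 of Tue, Wed ✓
Oct: 31 days, starts Thu → 5 of Thu, Fri, Sat
Nov: 30 days, starts Sun → 5 of Sun, Mon
Dec: 31 days, starts Tue → 5 of Tue, Wed, Thu ✓
Months with five Tuesdays: Mar, Jun, Sep, Dec.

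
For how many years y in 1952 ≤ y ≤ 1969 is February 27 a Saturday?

3

Day of week of February 27 in each year:
1952: Wed, 1953: Fri, 1954: Sat ✓, 1955: Sun, 1956: Mon, 1957: Wed, 1958: Thu, 1959: Fri, 1960: Sat ✓, 1961: Mon, 1962: Tue, 1963: Wed, 1964: Thu, 1965: Sat ✓, 1966: Sun, 1967: Mon, 1968: Tue, 1969: Thu
Saturdays: 1954, 1960, 1965.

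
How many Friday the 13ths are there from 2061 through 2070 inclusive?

17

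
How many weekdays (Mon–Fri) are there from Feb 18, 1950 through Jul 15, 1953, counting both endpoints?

Feb 18, 1950 is a Saturday.
From Feb 18, 1950 to Jul 15, 1953 is 1244 days inclusive.
1244 = 7 × 177 + 5, so there are 177 full weeks plus 5 extra days.
Each full week contributes 5 weekdays (Mon–Fri): 177 × 5 = 885.
The 5 extra days are Sat, Sun, Mon, Tue, Wed — 3 of them qualify.
Total: 885 + 3 = 888.

888 weekdays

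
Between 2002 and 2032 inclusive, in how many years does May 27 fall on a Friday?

4

Day of week of May 27 in each year:
2002: Mon, 2003: Tue, 2004: Thu, 2005: Fri ✓, 2006: Sat, 2007: Sun, 2008: Tue, 2009: Wed, 2010: Thu, 2011: Fri ✓, 2012: Sun, 2013: Mon, 2014: Tue, 2015: Wed, 2016: Fri ✓, 2017: Sat, 2018: Sun, 2019: Mon, 2020: Wed, 2021: Thu, 2022: Fri ✓, 2023: Sat, 2024: Mon, 2025: Tue, 2026: Wed, 2027: Thu, 2028: Sat, 2029: Sun, 2030: Mon, 2031: Tue, 2032: Thu
Fridays: 2005, 2011, 2016, 2022.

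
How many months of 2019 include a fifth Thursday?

4

A month has five Thursdays exactly when Thursday falls within its first (length − 28) days.
Jan: 31 days, starts Tue → 5 of Tue, Wed, Thu ✓
Feb: 28 days, starts Fri → 5 of (none)
Mar: 31 days, starts Fri → 5 of Fri, Sat, Sun
Apr: 30 days, starts Mon → 5 of Mon, Tue
May: 31 days, starts Wed → 5 of Wed, Thu, Fri ✓
Jun: 30 days, starts Sat → 5 of Sat, Sun
Jul: 31 days, starts Mon → 5 of Mon, Tue, Wed
Aug: 31 days, starts Thu → 5 of Thu, Fri, Sat ✓
Sep: 30 days, starts Sun → 5 of Sun, Mon
Oct: 31 days, starts Tue → 5 of Tue, Wed, Thu ✓
Nov: 30 days, starts Fri → 5 of Fri, Sat
Dec: 31 days, starts Sun → 5 of Sun, Mon, Tue
Months with five Thursdays: Jan, May, Aug, Oct.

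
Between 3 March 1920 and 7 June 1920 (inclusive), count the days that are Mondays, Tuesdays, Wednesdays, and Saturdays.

55

3 March 1920 is a Wednesday.
That's 97 days from start to end, counting both.
97 = 7 × 13 + 6, so there are 13 full weeks plus 6 extra days.
Each full week contributes 4 days from the set (Mon, Tue, Wed, Sat): 13 × 4 = 52.
The 6 extra days are Wednesday, Thursday, Friday, Saturday, Sunday, Monday — 3 of them qualify.
Total: 52 + 3 = 55.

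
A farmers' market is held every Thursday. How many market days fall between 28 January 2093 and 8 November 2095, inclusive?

28 January 2093 is a Wednesday.
The range spans 1015 days (inclusive of both endpoints).
1015 = 7 × 145, so the span is exactly 145 full weeks.
Each full week contributes one Thursday: 145 so far.

145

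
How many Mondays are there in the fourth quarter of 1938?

1938-10-01 is a Saturday.
The range spans 92 days (inclusive of both endpoints).
92 = 7 × 13 + 1, so there are 13 full weeks plus 1 extra day.
Each full week contributes one Monday: 13 so far.
The 1 extra day is Saturday — none qualify.
Total: 13 + 0 = 13.

13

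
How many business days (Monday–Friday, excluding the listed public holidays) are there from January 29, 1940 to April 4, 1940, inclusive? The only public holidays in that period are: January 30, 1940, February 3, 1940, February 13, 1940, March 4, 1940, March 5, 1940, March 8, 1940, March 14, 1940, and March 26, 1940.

January 29, 1940 is a Monday.
That's 67 days from start to end, counting both.
67 = 7 × 9 + 4, so there are 9 full weeks plus 4 extra days.
Each full week contributes 5 weekdays (Mon–Fri): 9 × 5 = 45.
The 4 extra days are Mon, Tue, Wed, Thu — 4 of them qualify.
Total: 45 + 4 = 49.
Holidays: January 30, 1940 (Tue); February 3, 1940 (Sat); February 13, 1940 (Tue); March 4, 1940 (Mon); March 5, 1940 (Tue); March 8, 1940 (Fri); March 14, 1940 (Thu); March 26, 1940 (Tue).
7 of the 8 holidays fall on weekdays; the rest are weekends and were already excluded.
Business days: 49 − 7 = 42.

42 business days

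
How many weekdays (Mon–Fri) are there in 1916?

260

Jan 1, 1916 is a Saturday.
The range spans 366 days (inclusive of both endpoints).
366 = 7 × 52 + 2, so there are 52 full weeks plus 2 extra days.
Each full week contributes 5 weekdays (Mon–Fri): 52 × 5 = 260.
The 2 extra days are Saturday, Sunday — none qualify.
Total: 260 + 0 = 260.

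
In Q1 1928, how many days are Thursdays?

13

January 1, 1928 is a Sunday.
From January 1, 1928 to March 31, 1928 is 91 days inclusive.
91 = 7 × 13, so the span is exactly 13 full weeks.
Each full week contributes one Thursday: 13 so far.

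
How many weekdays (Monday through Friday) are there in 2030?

2030-01-01 is a Tuesday.
From 2030-01-01 to 2030-12-31 is 365 days inclusive.
365 = 7 × 52 + 1, so there are 52 full weeks plus 1 extra day.
Each full week contributes 5 weekdays (Mon–Fri): 52 × 5 = 260.
The 1 extra day is Tuesday — 1 of them qualifies.
Total: 260 + 1 = 261.

261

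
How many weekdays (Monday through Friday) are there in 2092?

262

Jan 1, 2092 is a Tuesday.
That's 366 days from start to end, counting both.
366 = 7 × 52 + 2, so there are 52 full weeks plus 2 extra days.
Each full week contributes 5 weekdays (Mon–Fri): 52 × 5 = 260.
The 2 extra days are Tue, Wed — 2 of them qualify.
Total: 260 + 2 = 262.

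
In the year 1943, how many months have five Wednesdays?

4

A month has five Wednesdays exactly when Wednesday falls within its first (length − 28) days.
Jan: 31 days, starts Fri → 5 of Fri, Sat, Sun
Feb: 28 days, starts Mon → 5 of (none)
Mar: 31 days, starts Mon → 5 of Mon, Tue, Wed ✓
Apr: 30 days, starts Thu → 5 of Thu, Fri
May: 31 days, starts Sat → 5 of Sat, Sun, Mon
Jun: 30 days, starts Tue → 5 of Tue, Wed ✓
Jul: 31 days, starts Thu → 5 of Thu, Fri, Sat
Aug: 31 days, starts Sun → 5 of Sun, Mon, Tue
Sep: 30 days, starts Wed → 5 of Wed, Thu ✓
Oct: 31 days, starts Fri → 5 of Fri, Sat, Sun
Nov: 30 days, starts Mon → 5 of Mon, Tue
Dec: 31 days, starts Wed → 5 of Wed, Thu, Fri ✓
Months with five Wednesdays: Mar, Jun, Sep, Dec.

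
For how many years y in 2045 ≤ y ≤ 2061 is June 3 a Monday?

3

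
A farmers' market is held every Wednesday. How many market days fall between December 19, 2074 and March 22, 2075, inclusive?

14

December 19, 2074 is a Wednesday.
From December 19, 2074 to March 22, 2075 is 94 days inclusive.
94 = 7 × 13 + 3, so there are 13 full weeks plus 3 extra days.
Each full week contributes one Wednesday: 13 so far.
The 3 extra days are Wednesday, Thursday, Friday — 1 of them qualifies.
Total: 13 + 1 = 14.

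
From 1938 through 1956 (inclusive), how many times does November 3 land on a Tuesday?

2

Day of week of November 3 in each year:
1938: Thu, 1939: Fri, 1940: Sun, 1941: Mon, 1942: Tue ✓, 1943: Wed, 1944: Fri, 1945: Sat, 1946: Sun, 1947: Mon, 1948: Wed, 1949: Thu, 1950: Fri, 1951: Sat, 1952: Mon, 1953: Tue ✓, 1954: Wed, 1955: Thu, 1956: Sat
Tuesdays: 1942, 1953.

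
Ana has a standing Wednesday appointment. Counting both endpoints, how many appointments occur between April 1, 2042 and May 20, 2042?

7 Wednesdays

April 1, 2042 is a Tuesday.
The range spans 50 days (inclusive of both endpoints).
50 = 7 × 7 + 1, so there are 7 full weeks plus 1 extra day.
Each full week contributes one Wednesday: 7 so far.
The 1 extra day is Tue — none qualify.
Total: 7 + 0 = 7.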